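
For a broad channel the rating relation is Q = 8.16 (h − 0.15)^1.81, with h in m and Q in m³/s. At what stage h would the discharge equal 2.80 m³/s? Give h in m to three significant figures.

0.704 m

h − h₀ = (Q/C)^(1/b) = (2.80/8.16)^(1/1.81) = 0.5538 m
h = 0.15 + 0.5538 = 0.7038 m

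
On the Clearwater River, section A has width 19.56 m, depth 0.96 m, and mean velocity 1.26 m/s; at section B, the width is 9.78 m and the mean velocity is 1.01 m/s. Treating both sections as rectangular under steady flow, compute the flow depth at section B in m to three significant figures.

Q = A₁V₁ = (19.56×0.96) × 1.26 = 23.66 m³/s
d₂ = Q/(b₂ V₂) = 23.66/(9.78×1.01) = 2.395 m

2.40 m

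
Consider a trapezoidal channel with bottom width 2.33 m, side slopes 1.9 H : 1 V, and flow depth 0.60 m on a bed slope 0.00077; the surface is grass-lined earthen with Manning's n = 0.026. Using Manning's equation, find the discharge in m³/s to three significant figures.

1.25 m³/s

A = (b + z·y)·y = (2.33 + 1.9×0.60)×0.60 = 2.082 m²
P = b + 2y√(1+z²) = 2.33 + 2×0.60×√(1+1.9²) = 4.907 m
R = A/P = 2.082/4.907 = 0.4243 m
Q = (1/n)·A·R^(2/3)·S^(1/2) = (1/0.026) × 2.082 × 0.4243^(2/3) × 0.00077^(1/2) = 1.255 m³/s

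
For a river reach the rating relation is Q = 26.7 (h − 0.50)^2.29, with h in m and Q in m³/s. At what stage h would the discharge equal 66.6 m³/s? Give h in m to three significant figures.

h − h₀ = (Q/C)^(1/b) = (66.6/26.7)^(1/2.29) = 1.491 m
h = 0.50 + 1.491 = 1.991 m

1.99 m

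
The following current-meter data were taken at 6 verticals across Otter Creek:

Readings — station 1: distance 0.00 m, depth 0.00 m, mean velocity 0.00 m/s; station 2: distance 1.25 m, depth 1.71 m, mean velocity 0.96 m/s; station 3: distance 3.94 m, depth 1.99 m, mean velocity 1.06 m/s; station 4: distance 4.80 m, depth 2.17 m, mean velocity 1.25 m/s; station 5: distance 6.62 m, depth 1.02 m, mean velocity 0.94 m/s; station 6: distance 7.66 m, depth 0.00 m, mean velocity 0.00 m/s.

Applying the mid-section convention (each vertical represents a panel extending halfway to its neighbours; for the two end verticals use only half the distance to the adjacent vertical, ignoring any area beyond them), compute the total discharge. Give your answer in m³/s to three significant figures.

w_2 = (3.94 − 0.00)/2 = 1.97 m; q_2 = 0.96 × 1.71 × 1.97 = 3.234 m³/s
w_3 = (4.80 − 1.25)/2 = 1.775 m; q_3 = 1.06 × 1.99 × 1.775 = 3.744 m³/s
w_4 = (6.62 − 3.94)/2 = 1.34 m; q_4 = 1.25 × 2.17 × 1.34 = 3.635 m³/s
w_5 = (7.66 − 4.80)/2 = 1.43 m; q_5 = 0.94 × 1.02 × 1.43 = 1.371 m³/s
Stations 1, 6 contribute zero (depth or velocity is 0).
Q = Σ qᵢ = 11.98 m³/s

12.0 m³/s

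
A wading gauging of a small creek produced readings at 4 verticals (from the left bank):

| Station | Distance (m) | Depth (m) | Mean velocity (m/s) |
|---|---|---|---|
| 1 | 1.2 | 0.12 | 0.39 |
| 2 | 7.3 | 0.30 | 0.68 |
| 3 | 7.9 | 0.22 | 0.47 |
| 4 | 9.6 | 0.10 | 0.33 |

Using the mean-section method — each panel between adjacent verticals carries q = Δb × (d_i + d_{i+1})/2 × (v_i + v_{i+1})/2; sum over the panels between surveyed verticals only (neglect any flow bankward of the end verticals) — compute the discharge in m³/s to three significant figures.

Panel 1-2: Δb = 6.1 m, d̄ = (0.12+0.30)/2 = 0.21, v̄ = (0.39+0.68)/2 = 0.535 → q = 6.1×0.21×0.535 = 0.6853 m³/s
Panel 2-3: Δb = 0.6 m, d̄ = (0.30+0.22)/2 = 0.26, v̄ = (0.68+0.47)/2 = 0.575 → q = 0.6×0.26×0.575 = 0.08970 m³/s
Panel 3-4: Δb = 1.7 m, d̄ = (0.22+0.10)/2 = 0.16, v̄ = (0.47+0.33)/2 = 0.4 → q = 1.7×0.16×0.4 = 0.1088 m³/s
Q = Σ q = 0.8838 m³/s

0.884 m³/s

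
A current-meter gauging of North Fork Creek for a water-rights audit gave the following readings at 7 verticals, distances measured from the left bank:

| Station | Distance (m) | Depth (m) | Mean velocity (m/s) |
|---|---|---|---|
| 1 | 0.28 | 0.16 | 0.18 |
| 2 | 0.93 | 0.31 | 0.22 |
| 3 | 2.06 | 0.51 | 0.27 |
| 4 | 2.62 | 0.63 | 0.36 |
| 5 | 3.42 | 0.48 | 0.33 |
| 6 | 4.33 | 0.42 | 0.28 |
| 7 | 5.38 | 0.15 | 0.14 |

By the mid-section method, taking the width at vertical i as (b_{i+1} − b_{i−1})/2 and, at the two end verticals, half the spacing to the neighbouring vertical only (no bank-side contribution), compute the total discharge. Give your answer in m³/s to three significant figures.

0.602 m³/s

w_1 = (0.93 − 0.28)/2 = 0.325 m; q_1 = 0.18 × 0.16 × 0.325 = 0.009360 m³/s
w_2 = (2.06 − 0.28)/2 = 0.89 m; q_2 = 0.22 × 0.31 × 0.89 = 0.06070 m³/s
w_3 = (2.62 − 0.93)/2 = 0.845 m; q_3 = 0.27 × 0.51 × 0.845 = 0.1164 m³/s
w_4 = (3.42 − 2.06)/2 = 0.68 m; q_4 = 0.36 × 0.63 × 0.68 = 0.1542 m³/s
w_5 = (4.33 − 2.62)/2 = 0.855 m; q_5 = 0.33 × 0.48 × 0.855 = 0.1354 m³/s
w_6 = (5.38 − 3.42)/2 = 0.98 m; q_6 = 0.28 × 0.42 × 0.98 = 0.1152 m³/s
w_7 = (5.38 − 4.33)/2 = 0.525 m; q_7 = 0.14 × 0.15 × 0.525 = 0.01103 m³/s
Q = Σ qᵢ = 0.6023 m³/s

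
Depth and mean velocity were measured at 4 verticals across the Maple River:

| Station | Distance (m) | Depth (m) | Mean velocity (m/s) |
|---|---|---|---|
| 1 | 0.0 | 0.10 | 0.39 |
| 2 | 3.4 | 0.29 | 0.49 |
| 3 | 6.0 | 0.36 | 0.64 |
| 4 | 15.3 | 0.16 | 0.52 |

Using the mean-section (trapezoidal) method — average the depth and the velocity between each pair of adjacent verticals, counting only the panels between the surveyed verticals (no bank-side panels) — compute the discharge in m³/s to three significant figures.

2.17 m³/s

Panel 1-2: Δb = 3.4 m, d̄ = (0.10+0.29)/2 = 0.195, v̄ = (0.39+0.49)/2 = 0.44 → q = 3.4×0.195×0.44 = 0.2917 m³/s
Panel 2-3: Δb = 2.6 m, d̄ = (0.29+0.36)/2 = 0.325, v̄ = (0.49+0.64)/2 = 0.565 → q = 2.6×0.325×0.565 = 0.4774 m³/s
Panel 3-4: Δb = 9.3 m, d̄ = (0.36+0.16)/2 = 0.26, v̄ = (0.64+0.52)/2 = 0.58 → q = 9.3×0.26×0.58 = 1.402 m³/s
Q = Σ q = 2.172 m³/s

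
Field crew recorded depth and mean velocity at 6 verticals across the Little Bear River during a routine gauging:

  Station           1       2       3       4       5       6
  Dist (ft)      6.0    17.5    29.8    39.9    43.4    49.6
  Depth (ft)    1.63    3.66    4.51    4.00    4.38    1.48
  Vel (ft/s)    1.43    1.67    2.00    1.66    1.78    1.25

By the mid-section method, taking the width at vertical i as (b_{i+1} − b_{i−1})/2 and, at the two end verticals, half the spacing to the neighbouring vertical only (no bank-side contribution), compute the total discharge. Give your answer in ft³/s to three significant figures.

276 ft³/s

w_1 = (17.5 − 6.0)/2 = 5.75 ft; q_1 = 1.43 × 1.63 × 5.75 = 13.40 ft³/s
w_2 = (29.8 − 6.0)/2 = 11.9 ft; q_2 = 1.67 × 3.66 × 11.9 = 72.74 ft³/s
w_3 = (39.9 − 17.5)/2 = 11.2 ft; q_3 = 2.00 × 4.51 × 11.2 = 101.0 ft³/s
w_4 = (43.4 − 29.8)/2 = 6.8 ft; q_4 = 1.66 × 4.00 × 6.8 = 45.15 ft³/s
w_5 = (49.6 − 39.9)/2 = 4.85 ft; q_5 = 1.78 × 4.38 × 4.85 = 37.81 ft³/s
w_6 = (49.6 − 43.4)/2 = 3.1 ft; q_6 = 1.25 × 1.48 × 3.1 = 5.735 ft³/s
Q = Σ qᵢ = 275.9 ft³/s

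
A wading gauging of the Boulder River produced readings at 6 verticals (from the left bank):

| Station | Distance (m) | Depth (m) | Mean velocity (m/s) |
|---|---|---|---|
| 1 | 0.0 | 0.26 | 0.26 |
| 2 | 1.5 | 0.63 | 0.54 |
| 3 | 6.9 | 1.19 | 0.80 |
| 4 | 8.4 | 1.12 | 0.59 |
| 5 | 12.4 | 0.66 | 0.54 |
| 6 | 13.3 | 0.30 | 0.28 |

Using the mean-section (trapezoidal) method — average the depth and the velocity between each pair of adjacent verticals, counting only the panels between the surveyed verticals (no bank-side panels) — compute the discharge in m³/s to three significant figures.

Panel 1-2: Δb = 1.5 m, d̄ = (0.26+0.63)/2 = 0.445, v̄ = (0.26+0.54)/2 = 0.4 → q = 1.5×0.445×0.4 = 0.2670 m³/s
Panel 2-3: Δb = 5.4 m, d̄ = (0.63+1.19)/2 = 0.91, v̄ = (0.54+0.80)/2 = 0.67 → q = 5.4×0.91×0.67 = 3.292 m³/s
Panel 3-4: Δb = 1.5 m, d̄ = (1.19+1.12)/2 = 1.155, v̄ = (0.80+0.59)/2 = 0.695 → q = 1.5×1.155×0.695 = 1.204 m³/s
Panel 4-5: Δb = 4 m, d̄ = (1.12+0.66)/2 = 0.89, v̄ = (0.59+0.54)/2 = 0.565 → q = 4×0.89×0.565 = 2.011 m³/s
Panel 5-6: Δb = 0.9 m, d̄ = (0.66+0.30)/2 = 0.48, v̄ = (0.54+0.28)/2 = 0.41 → q = 0.9×0.48×0.41 = 0.1771 m³/s
Q = Σ q = 6.952 m³/s

6.95 m³/s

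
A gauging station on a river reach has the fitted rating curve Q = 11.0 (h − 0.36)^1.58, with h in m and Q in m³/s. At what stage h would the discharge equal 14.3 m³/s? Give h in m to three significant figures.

h − h₀ = (Q/C)^(1/b) = (14.3/11.0)^(1/1.58) = 1.181 m
h = 0.36 + 1.181 = 1.541 m

1.54 m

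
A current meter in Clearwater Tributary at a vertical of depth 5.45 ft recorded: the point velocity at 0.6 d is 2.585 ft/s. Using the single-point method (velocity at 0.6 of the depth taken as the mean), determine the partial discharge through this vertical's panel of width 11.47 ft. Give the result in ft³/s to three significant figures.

162 ft³/s

v̄ = v₀.₆ = 2.585 ft/s
q = v̄ × d × w = 2.585 × 5.45 × 11.47 = 161.6 ft³/s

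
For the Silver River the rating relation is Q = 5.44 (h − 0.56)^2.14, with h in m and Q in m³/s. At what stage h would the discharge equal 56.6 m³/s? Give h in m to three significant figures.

h − h₀ = (Q/C)^(1/b) = (56.6/5.44)^(1/2.14) = 2.988 m
h = 0.56 + 2.988 = 3.548 m

3.55 m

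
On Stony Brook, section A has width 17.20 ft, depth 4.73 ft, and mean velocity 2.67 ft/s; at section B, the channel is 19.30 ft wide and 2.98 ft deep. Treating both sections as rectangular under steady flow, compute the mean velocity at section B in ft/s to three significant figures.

3.78 ft/s

Q = A₁V₁ = (17.20×4.73) × 2.67 = 217.2 ft³/s
A₂ = 19.30 × 2.98 = 57.51 ft²
V₂ = Q/A₂ = 217.2/57.51 = 3.777 ft/s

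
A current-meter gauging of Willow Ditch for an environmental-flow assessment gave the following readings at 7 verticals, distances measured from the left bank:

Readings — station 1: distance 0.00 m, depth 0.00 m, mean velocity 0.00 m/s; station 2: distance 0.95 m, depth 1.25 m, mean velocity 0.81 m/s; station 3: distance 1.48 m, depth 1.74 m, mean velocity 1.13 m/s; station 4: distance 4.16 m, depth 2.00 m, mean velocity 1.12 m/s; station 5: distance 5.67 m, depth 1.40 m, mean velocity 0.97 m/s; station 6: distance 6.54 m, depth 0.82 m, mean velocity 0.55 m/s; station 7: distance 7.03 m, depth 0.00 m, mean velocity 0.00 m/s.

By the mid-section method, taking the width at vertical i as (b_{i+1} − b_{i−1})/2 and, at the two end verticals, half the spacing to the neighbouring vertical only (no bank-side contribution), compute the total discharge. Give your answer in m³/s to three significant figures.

w_2 = (1.48 − 0.00)/2 = 0.74 m; q_2 = 0.81 × 1.25 × 0.74 = 0.7493 m³/s
w_3 = (4.16 − 0.95)/2 = 1.605 m; q_3 = 1.13 × 1.74 × 1.605 = 3.156 m³/s
w_4 = (5.67 − 1.48)/2 = 2.095 m; q_4 = 1.12 × 2.00 × 2.095 = 4.693 m³/s
w_5 = (6.54 − 4.16)/2 = 1.19 m; q_5 = 0.97 × 1.40 × 1.19 = 1.616 m³/s
w_6 = (7.03 − 5.67)/2 = 0.68 m; q_6 = 0.55 × 0.82 × 0.68 = 0.3067 m³/s
Stations 1, 7 contribute zero (depth or velocity is 0).
Q = Σ qᵢ = 10.52 m³/s

10.5 m³/s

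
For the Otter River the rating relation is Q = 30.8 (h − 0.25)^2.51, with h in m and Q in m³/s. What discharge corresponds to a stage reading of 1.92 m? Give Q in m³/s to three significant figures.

112 m³/s

Q = 30.8 × (1.92 − 0.25)^2.51 = 30.8 × 1.67^2.51 = 111.6 m³/s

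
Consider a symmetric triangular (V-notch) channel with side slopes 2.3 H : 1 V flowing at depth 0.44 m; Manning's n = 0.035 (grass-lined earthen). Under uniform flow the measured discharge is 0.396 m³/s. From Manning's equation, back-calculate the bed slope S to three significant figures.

0.00819

A = z·y² = 2.3×0.44² = 0.4453 m²
P = 2y√(1+z²) = 2×0.44×√(1+2.3²) = 2.207 m
R = A/P = 0.4453/2.207 = 0.2018 m
S = (Q·n / (1·A·R^(2/3)))² = (0.396×0.035 / (1×0.4453×0.3440))² = 0.008188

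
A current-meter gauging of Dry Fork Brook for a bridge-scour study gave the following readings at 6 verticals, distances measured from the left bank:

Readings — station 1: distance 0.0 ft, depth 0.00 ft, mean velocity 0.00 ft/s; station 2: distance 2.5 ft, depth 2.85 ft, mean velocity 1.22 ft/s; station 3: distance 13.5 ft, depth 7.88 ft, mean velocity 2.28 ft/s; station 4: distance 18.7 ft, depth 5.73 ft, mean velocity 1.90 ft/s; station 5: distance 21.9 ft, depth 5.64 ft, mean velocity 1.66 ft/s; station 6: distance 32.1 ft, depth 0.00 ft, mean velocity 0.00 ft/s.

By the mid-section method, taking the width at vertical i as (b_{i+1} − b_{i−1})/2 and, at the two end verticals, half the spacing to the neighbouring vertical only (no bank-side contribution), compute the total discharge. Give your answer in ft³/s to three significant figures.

277 ft³/s

w_2 = (13.5 − 0.0)/2 = 6.75 ft; q_2 = 1.22 × 2.85 × 6.75 = 23.47 ft³/s
w_3 = (18.7 − 2.5)/2 = 8.1 ft; q_3 = 2.28 × 7.88 × 8.1 = 145.5 ft³/s
w_4 = (21.9 − 13.5)/2 = 4.2 ft; q_4 = 1.90 × 5.73 × 4.2 = 45.73 ft³/s
w_5 = (32.1 − 18.7)/2 = 6.7 ft; q_5 = 1.66 × 5.64 × 6.7 = 62.73 ft³/s
Stations 1, 6 contribute zero (depth or velocity is 0).
Q = Σ qᵢ = 277.5 ft³/s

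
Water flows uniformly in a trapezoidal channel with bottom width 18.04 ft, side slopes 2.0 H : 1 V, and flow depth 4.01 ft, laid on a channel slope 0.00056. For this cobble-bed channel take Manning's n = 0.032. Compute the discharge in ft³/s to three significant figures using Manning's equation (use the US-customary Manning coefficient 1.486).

234 ft³/s

A = (b + z·y)·y = (18.04 + 2.0×4.01)×4.01 = 104.5 ft²
P = b + 2y√(1+z²) = 18.04 + 2×4.01×√(1+2.0²) = 35.97 ft
R = A/P = 104.5/35.97 = 2.905 ft
Q = (1.486/n)·A·R^(2/3)·S^(1/2) = (1.486/0.032) × 104.5 × 2.905^(2/3) × 0.00056^(1/2) = 233.8 ft³/s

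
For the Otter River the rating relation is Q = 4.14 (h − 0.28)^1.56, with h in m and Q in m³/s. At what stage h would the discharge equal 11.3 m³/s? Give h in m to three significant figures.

h − h₀ = (Q/C)^(1/b) = (11.3/4.14)^(1/1.56) = 1.903 m
h = 0.28 + 1.903 = 2.183 m

2.18 m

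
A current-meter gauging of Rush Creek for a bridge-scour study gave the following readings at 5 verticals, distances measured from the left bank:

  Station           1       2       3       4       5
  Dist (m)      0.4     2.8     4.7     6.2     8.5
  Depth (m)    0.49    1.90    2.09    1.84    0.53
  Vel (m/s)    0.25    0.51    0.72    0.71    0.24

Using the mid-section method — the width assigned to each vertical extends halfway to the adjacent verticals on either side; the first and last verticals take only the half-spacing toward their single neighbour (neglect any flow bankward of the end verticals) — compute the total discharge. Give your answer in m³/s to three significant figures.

w_1 = (2.8 − 0.4)/2 = 1.2 m; q_1 = 0.25 × 0.49 × 1.2 = 0.1470 m³/s
w_2 = (4.7 − 0.4)/2 = 2.15 m; q_2 = 0.51 × 1.90 × 2.15 = 2.083 m³/s
w_3 = (6.2 − 2.8)/2 = 1.7 m; q_3 = 0.72 × 2.09 × 1.7 = 2.558 m³/s
w_4 = (8.5 − 4.7)/2 = 1.9 m; q_4 = 0.71 × 1.84 × 1.9 = 2.482 m³/s
w_5 = (8.5 − 6.2)/2 = 1.15 m; q_5 = 0.24 × 0.53 × 1.15 = 0.1463 m³/s
Q = Σ qᵢ = 7.417 m³/s

7.42 m³/s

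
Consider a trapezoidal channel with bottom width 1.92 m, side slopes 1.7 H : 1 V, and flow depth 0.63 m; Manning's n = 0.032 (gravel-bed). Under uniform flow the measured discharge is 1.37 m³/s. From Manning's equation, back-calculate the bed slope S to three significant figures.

0.00168

A = (b + z·y)·y = (1.92 + 1.7×0.63)×0.63 = 1.884 m²
P = b + 2y√(1+z²) = 1.92 + 2×0.63×√(1+1.7²) = 4.405 m
R = A/P = 1.884/4.405 = 0.4278 m
S = (Q·n / (1·A·R^(2/3)))² = (1.37×0.032 / (1×1.884×0.5677))² = 0.001679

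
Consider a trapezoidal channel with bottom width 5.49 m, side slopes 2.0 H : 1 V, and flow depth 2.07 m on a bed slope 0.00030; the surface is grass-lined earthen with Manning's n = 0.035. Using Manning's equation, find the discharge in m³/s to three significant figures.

A = (b + z·y)·y = (5.49 + 2.0×2.07)×2.07 = 19.93 m²
P = b + 2y√(1+z²) = 5.49 + 2×2.07×√(1+2.0²) = 14.75 m
R = A/P = 19.93/14.75 = 1.352 m
Q = (1/n)·A·R^(2/3)·S^(1/2) = (1/0.035) × 19.93 × 1.352^(2/3) × 0.00030^(1/2) = 12.06 m³/s

12.1 m³/s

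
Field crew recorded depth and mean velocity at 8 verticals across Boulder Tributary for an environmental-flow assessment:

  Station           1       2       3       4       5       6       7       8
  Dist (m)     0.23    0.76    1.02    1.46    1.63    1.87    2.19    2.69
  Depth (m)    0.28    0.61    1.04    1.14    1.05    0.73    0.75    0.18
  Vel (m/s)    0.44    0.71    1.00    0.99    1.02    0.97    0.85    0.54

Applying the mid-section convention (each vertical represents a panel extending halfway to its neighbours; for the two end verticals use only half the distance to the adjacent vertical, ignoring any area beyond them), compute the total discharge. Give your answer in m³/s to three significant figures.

w_1 = (0.76 − 0.23)/2 = 0.265 m; q_1 = 0.44 × 0.28 × 0.265 = 0.03265 m³/s
w_2 = (1.02 − 0.23)/2 = 0.395 m; q_2 = 0.71 × 0.61 × 0.395 = 0.1711 m³/s
w_3 = (1.46 − 0.76)/2 = 0.35 m; q_3 = 1.00 × 1.04 × 0.35 = 0.3640 m³/s
w_4 = (1.63 − 1.02)/2 = 0.305 m; q_4 = 0.99 × 1.14 × 0.305 = 0.3442 m³/s
w_5 = (1.87 − 1.46)/2 = 0.205 m; q_5 = 1.02 × 1.05 × 0.205 = 0.2196 m³/s
w_6 = (2.19 − 1.63)/2 = 0.28 m; q_6 = 0.97 × 0.73 × 0.28 = 0.1983 m³/s
w_7 = (2.69 − 1.87)/2 = 0.41 m; q_7 = 0.85 × 0.75 × 0.41 = 0.2614 m³/s
w_8 = (2.69 − 2.19)/2 = 0.25 m; q_8 = 0.54 × 0.18 × 0.25 = 0.02430 m³/s
Q = Σ qᵢ = 1.615 m³/s

1.62 m³/s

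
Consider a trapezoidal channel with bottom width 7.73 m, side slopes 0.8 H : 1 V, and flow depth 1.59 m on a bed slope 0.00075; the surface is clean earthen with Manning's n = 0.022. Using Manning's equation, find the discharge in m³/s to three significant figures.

20.3 m³/s

A = (b + z·y)·y = (7.73 + 0.8×1.59)×1.59 = 14.31 m²
P = b + 2y√(1+z²) = 7.73 + 2×1.59×√(1+0.8²) = 11.80 m
R = A/P = 14.31/11.80 = 1.213 m
Q = (1/n)·A·R^(2/3)·S^(1/2) = (1/0.022) × 14.31 × 1.213^(2/3) × 0.00075^(1/2) = 20.26 m³/s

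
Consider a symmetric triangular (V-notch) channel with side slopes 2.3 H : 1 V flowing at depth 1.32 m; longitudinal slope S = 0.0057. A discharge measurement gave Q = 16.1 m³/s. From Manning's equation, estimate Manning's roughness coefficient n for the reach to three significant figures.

A = z·y² = 2.3×1.32² = 4.008 m²
P = 2y√(1+z²) = 2×1.32×√(1+2.3²) = 6.621 m
R = A/P = 4.008/6.621 = 0.6053 m
n = (1/Q)·A·R^(2/3)·S^(1/2) = (1/16.1) × 4.008 × 0.7155 × 0.07550 = 0.01345

0.0134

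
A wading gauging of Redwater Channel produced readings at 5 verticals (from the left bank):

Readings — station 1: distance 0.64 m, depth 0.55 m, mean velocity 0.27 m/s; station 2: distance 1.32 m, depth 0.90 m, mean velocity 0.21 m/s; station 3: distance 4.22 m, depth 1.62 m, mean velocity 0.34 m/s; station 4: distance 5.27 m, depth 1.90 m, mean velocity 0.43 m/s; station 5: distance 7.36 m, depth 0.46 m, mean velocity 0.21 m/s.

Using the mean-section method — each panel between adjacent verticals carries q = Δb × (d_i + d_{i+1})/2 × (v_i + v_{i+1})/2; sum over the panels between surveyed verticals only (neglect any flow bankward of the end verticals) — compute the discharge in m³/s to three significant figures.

Panel 1-2: Δb = 0.68 m, d̄ = (0.55+0.90)/2 = 0.725, v̄ = (0.27+0.21)/2 = 0.24 → q = 0.68×0.725×0.24 = 0.1183 m³/s
Panel 2-3: Δb = 2.9 m, d̄ = (0.90+1.62)/2 = 1.26, v̄ = (0.21+0.34)/2 = 0.275 → q = 2.9×1.26×0.275 = 1.005 m³/s
Panel 3-4: Δb = 1.05 m, d̄ = (1.62+1.90)/2 = 1.76, v̄ = (0.34+0.43)/2 = 0.385 → q = 1.05×1.76×0.385 = 0.7115 m³/s
Panel 4-5: Δb = 2.09 m, d̄ = (1.90+0.46)/2 = 1.18, v̄ = (0.43+0.21)/2 = 0.32 → q = 2.09×1.18×0.32 = 0.7892 m³/s
Q = Σ q = 2.624 m³/s

2.62 m³/s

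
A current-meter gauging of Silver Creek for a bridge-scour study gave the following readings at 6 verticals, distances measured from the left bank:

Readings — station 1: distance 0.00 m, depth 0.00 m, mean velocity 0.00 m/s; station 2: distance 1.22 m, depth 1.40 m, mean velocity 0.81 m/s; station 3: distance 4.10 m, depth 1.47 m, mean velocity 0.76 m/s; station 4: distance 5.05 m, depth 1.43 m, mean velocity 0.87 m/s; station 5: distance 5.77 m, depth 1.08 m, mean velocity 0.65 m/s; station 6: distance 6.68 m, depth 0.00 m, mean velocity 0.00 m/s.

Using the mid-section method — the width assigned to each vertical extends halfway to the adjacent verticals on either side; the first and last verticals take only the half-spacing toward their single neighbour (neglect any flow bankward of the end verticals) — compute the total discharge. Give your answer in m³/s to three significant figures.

6.08 m³/s

w_2 = (4.10 − 0.00)/2 = 2.05 m; q_2 = 0.81 × 1.40 × 2.05 = 2.325 m³/s
w_3 = (5.05 − 1.22)/2 = 1.915 m; q_3 = 0.76 × 1.47 × 1.915 = 2.139 m³/s
w_4 = (5.77 − 4.10)/2 = 0.835 m; q_4 = 0.87 × 1.43 × 0.835 = 1.039 m³/s
w_5 = (6.68 − 5.05)/2 = 0.815 m; q_5 = 0.65 × 1.08 × 0.815 = 0.5721 m³/s
Stations 1, 6 contribute zero (depth or velocity is 0).
Q = Σ qᵢ = 6.075 m³/s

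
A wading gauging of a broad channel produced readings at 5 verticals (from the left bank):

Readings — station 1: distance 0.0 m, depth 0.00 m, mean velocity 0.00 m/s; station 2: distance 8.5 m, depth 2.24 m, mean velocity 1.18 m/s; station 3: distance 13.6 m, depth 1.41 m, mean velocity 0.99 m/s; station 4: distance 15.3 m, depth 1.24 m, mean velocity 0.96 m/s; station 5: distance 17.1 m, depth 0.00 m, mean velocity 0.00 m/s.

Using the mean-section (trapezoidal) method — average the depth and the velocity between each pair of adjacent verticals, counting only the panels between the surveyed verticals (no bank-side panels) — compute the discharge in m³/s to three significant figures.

Panel 1-2: Δb = 8.5 m, d̄ = (0.00+2.24)/2 = 1.12, v̄ = (0.00+1.18)/2 = 0.59 → q = 8.5×1.12×0.59 = 5.617 m³/s
Panel 2-3: Δb = 5.1 m, d̄ = (2.24+1.41)/2 = 1.825, v̄ = (1.18+0.99)/2 = 1.085 → q = 5.1×1.825×1.085 = 10.10 m³/s
Panel 3-4: Δb = 1.7 m, d̄ = (1.41+1.24)/2 = 1.325, v̄ = (0.99+0.96)/2 = 0.975 → q = 1.7×1.325×0.975 = 2.196 m³/s
Panel 4-5: Δb = 1.8 m, d̄ = (1.24+0.00)/2 = 0.62, v̄ = (0.96+0.00)/2 = 0.48 → q = 1.8×0.62×0.48 = 0.5357 m³/s
Q = Σ q = 18.45 m³/s

18.4 m³/s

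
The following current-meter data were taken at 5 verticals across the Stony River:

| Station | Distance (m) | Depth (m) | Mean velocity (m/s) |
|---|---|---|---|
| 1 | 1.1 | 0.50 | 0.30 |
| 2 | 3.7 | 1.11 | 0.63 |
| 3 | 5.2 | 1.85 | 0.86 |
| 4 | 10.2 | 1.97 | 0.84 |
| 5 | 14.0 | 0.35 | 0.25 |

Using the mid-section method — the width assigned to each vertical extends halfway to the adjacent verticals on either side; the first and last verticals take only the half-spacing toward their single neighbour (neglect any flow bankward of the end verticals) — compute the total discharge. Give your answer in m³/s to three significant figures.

w_1 = (3.7 − 1.1)/2 = 1.3 m; q_1 = 0.30 × 0.50 × 1.3 = 0.1950 m³/s
w_2 = (5.2 − 1.1)/2 = 2.05 m; q_2 = 0.63 × 1.11 × 2.05 = 1.434 m³/s
w_3 = (10.2 − 3.7)/2 = 3.25 m; q_3 = 0.86 × 1.85 × 3.25 = 5.171 m³/s
w_4 = (14.0 − 5.2)/2 = 4.4 m; q_4 = 0.84 × 1.97 × 4.4 = 7.281 m³/s
w_5 = (14.0 − 10.2)/2 = 1.9 m; q_5 = 0.25 × 0.35 × 1.9 = 0.1663 m³/s
Q = Σ qᵢ = 14.25 m³/s

14.2 m³/s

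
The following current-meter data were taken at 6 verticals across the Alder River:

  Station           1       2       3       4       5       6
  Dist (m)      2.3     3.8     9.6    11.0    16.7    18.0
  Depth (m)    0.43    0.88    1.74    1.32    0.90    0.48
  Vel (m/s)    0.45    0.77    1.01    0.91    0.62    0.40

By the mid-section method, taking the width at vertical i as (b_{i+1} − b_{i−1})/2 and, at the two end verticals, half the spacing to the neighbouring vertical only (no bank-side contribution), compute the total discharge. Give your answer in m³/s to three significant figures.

15.3 m³/s

w_1 = (3.8 − 2.3)/2 = 0.75 m; q_1 = 0.45 × 0.43 × 0.75 = 0.1451 m³/s
w_2 = (9.6 − 2.3)/2 = 3.65 m; q_2 = 0.77 × 0.88 × 3.65 = 2.473 m³/s
w_3 = (11.0 − 3.8)/2 = 3.6 m; q_3 = 1.01 × 1.74 × 3.6 = 6.327 m³/s
w_4 = (16.7 − 9.6)/2 = 3.55 m; q_4 = 0.91 × 1.32 × 3.55 = 4.264 m³/s
w_5 = (18.0 − 11.0)/2 = 3.5 m; q_5 = 0.62 × 0.90 × 3.5 = 1.953 m³/s
w_6 = (18.0 − 16.7)/2 = 0.65 m; q_6 = 0.40 × 0.48 × 0.65 = 0.1248 m³/s
Q = Σ qᵢ = 15.29 m³/s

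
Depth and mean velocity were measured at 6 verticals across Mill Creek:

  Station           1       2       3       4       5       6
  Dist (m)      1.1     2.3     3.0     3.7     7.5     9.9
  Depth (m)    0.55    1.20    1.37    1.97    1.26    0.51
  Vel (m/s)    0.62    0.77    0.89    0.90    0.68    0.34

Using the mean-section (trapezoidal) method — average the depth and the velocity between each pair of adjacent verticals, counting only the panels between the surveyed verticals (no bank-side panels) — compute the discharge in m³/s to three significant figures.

8.45 m³/s

Panel 1-2: Δb = 1.2 m, d̄ = (0.55+1.20)/2 = 0.875, v̄ = (0.62+0.77)/2 = 0.695 → q = 1.2×0.875×0.695 = 0.7298 m³/s
Panel 2-3: Δb = 0.7 m, d̄ = (1.20+1.37)/2 = 1.285, v̄ = (0.77+0.89)/2 = 0.83 → q = 0.7×1.285×0.83 = 0.7466 m³/s
Panel 3-4: Δb = 0.7 m, d̄ = (1.37+1.97)/2 = 1.67, v̄ = (0.89+0.90)/2 = 0.895 → q = 0.7×1.67×0.895 = 1.046 m³/s
Panel 4-5: Δb = 3.8 m, d̄ = (1.97+1.26)/2 = 1.615, v̄ = (0.90+0.68)/2 = 0.79 → q = 3.8×1.615×0.79 = 4.848 m³/s
Panel 5-6: Δb = 2.4 m, d̄ = (1.26+0.51)/2 = 0.885, v̄ = (0.68+0.34)/2 = 0.51 → q = 2.4×0.885×0.51 = 1.083 m³/s
Q = Σ q = 8.454 m³/s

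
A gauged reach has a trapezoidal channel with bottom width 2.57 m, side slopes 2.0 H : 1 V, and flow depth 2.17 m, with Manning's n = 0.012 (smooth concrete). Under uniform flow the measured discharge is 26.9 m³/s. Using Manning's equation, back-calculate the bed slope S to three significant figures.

A = (b + z·y)·y = (2.57 + 2.0×2.17)×2.17 = 14.99 m²
P = b + 2y√(1+z²) = 2.57 + 2×2.17×√(1+2.0²) = 12.27 m
R = A/P = 14.99/12.27 = 1.222 m
S = (Q·n / (1·A·R^(2/3)))² = (26.9×0.012 / (1×14.99×1.143))² = 0.0003549

0.000355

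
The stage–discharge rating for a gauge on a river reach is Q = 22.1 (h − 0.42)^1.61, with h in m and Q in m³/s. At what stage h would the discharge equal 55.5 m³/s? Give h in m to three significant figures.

h − h₀ = (Q/C)^(1/b) = (55.5/22.1)^(1/1.61) = 1.772 m
h = 0.42 + 1.772 = 2.192 m

2.19 m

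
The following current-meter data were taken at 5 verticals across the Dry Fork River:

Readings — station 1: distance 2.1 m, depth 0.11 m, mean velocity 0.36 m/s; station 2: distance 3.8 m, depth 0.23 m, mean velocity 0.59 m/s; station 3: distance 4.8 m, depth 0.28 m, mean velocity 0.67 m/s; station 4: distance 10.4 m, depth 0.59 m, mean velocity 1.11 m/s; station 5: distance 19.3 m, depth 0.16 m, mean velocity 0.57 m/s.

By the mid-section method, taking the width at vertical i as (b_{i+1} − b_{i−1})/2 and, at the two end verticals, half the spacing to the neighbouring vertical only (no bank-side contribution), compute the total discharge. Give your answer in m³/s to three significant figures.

w_1 = (3.8 − 2.1)/2 = 0.85 m; q_1 = 0.36 × 0.11 × 0.85 = 0.03366 m³/s
w_2 = (4.8 − 2.1)/2 = 1.35 m; q_2 = 0.59 × 0.23 × 1.35 = 0.1832 m³/s
w_3 = (10.4 − 3.8)/2 = 3.3 m; q_3 = 0.67 × 0.28 × 3.3 = 0.6191 m³/s
w_4 = (19.3 − 4.8)/2 = 7.25 m; q_4 = 1.11 × 0.59 × 7.25 = 4.748 m³/s
w_5 = (19.3 − 10.4)/2 = 4.45 m; q_5 = 0.57 × 0.16 × 4.45 = 0.4058 m³/s
Q = Σ qᵢ = 5.990 m³/s

5.99 m³/s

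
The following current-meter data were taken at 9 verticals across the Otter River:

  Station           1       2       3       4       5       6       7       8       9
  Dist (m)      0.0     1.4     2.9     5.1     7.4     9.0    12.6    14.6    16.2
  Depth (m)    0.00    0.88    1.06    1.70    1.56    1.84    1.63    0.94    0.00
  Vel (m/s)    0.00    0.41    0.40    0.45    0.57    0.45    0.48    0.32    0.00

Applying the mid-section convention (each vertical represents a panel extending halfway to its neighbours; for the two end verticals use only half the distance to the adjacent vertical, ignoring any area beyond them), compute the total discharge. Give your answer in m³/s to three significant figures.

w_2 = (2.9 − 0.0)/2 = 1.45 m; q_2 = 0.41 × 0.88 × 1.45 = 0.5232 m³/s
w_3 = (5.1 − 1.4)/2 = 1.85 m; q_3 = 0.40 × 1.06 × 1.85 = 0.7844 m³/s
w_4 = (7.4 − 2.9)/2 = 2.25 m; q_4 = 0.45 × 1.70 × 2.25 = 1.721 m³/s
w_5 = (9.0 − 5.1)/2 = 1.95 m; q_5 = 0.57 × 1.56 × 1.95 = 1.734 m³/s
w_6 = (12.6 − 7.4)/2 = 2.6 m; q_6 = 0.45 × 1.84 × 2.6 = 2.153 m³/s
w_7 = (14.6 − 9.0)/2 = 2.8 m; q_7 = 0.48 × 1.63 × 2.8 = 2.191 m³/s
w_8 = (16.2 − 12.6)/2 = 1.8 m; q_8 = 0.32 × 0.94 × 1.8 = 0.5414 m³/s
Stations 1, 9 contribute zero (depth or velocity is 0).
Q = Σ qᵢ = 9.648 m³/s

9.65 m³/s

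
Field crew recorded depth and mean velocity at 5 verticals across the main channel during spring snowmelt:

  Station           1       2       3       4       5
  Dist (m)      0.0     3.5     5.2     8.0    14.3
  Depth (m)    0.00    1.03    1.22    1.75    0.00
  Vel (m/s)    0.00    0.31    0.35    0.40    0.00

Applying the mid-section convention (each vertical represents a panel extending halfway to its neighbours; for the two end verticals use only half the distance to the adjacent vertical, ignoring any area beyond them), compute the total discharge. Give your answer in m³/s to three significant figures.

w_2 = (5.2 − 0.0)/2 = 2.6 m; q_2 = 0.31 × 1.03 × 2.6 = 0.8302 m³/s
w_3 = (8.0 − 3.5)/2 = 2.25 m; q_3 = 0.35 × 1.22 × 2.25 = 0.9608 m³/s
w_4 = (14.3 − 5.2)/2 = 4.55 m; q_4 = 0.40 × 1.75 × 4.55 = 3.185 m³/s
Stations 1, 5 contribute zero (depth or velocity is 0).
Q = Σ qᵢ = 4.976 m³/s

4.98 m³/s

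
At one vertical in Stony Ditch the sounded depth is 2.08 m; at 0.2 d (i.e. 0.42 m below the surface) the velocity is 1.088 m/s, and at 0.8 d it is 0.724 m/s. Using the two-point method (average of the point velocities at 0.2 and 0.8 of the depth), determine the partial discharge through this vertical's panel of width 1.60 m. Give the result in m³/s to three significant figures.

v̄ = (1.088 + 0.724) / 2 = 0.9060 m/s
q = v̄ × d × w = 0.9060 × 2.08 × 1.60 = 3.015 m³/s

3.02 m³/s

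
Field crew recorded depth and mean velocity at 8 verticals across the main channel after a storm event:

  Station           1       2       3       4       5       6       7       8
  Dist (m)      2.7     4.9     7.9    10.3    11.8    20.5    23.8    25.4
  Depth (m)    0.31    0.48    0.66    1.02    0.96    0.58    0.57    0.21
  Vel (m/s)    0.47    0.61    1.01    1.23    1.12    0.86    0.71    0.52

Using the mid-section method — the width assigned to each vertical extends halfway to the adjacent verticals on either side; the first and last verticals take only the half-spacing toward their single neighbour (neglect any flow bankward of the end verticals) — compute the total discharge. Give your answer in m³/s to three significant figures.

w_1 = (4.9 − 2.7)/2 = 1.1 m; q_1 = 0.47 × 0.31 × 1.1 = 0.1603 m³/s
w_2 = (7.9 − 2.7)/2 = 2.6 m; q_2 = 0.61 × 0.48 × 2.6 = 0.7613 m³/s
w_3 = (10.3 − 4.9)/2 = 2.7 m; q_3 = 1.01 × 0.66 × 2.7 = 1.800 m³/s
w_4 = (11.8 − 7.9)/2 = 1.95 m; q_4 = 1.23 × 1.02 × 1.95 = 2.446 m³/s
w_5 = (20.5 − 10.3)/2 = 5.1 m; q_5 = 1.12 × 0.96 × 5.1 = 5.484 m³/s
w_6 = (23.8 − 11.8)/2 = 6 m; q_6 = 0.86 × 0.58 × 6 = 2.993 m³/s
w_7 = (25.4 − 20.5)/2 = 2.45 m; q_7 = 0.71 × 0.57 × 2.45 = 0.9915 m³/s
w_8 = (25.4 − 23.8)/2 = 0.8 m; q_8 = 0.52 × 0.21 × 0.8 = 0.08736 m³/s
Q = Σ qᵢ = 14.72 m³/s

14.7 m³/s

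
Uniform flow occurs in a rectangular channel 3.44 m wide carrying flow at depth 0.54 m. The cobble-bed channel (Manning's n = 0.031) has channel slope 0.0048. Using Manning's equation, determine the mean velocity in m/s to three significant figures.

1.24 m/s

A = b·y = 3.44 × 0.54 = 1.858 m²
P = b + 2y = 3.44 + 2×0.54 = 4.520 m
R = A/P = 1.858/4.520 = 0.4110 m
Q = (1/n)·A·R^(2/3)·S^(1/2) = (1/0.031) × 1.858 × 0.4110^(2/3) × 0.0048^(1/2) = 2.295 m³/s
V = Q/A = 2.295/1.858 = 1.235 m/s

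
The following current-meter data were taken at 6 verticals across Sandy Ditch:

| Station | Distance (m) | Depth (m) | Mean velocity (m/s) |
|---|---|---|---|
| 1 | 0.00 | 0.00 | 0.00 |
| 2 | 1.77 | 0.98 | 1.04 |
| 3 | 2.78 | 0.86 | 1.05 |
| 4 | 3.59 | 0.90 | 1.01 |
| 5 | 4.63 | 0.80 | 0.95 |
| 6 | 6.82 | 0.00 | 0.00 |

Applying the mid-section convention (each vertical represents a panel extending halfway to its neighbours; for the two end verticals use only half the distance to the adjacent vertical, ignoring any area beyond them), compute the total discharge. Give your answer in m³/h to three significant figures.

w_2 = (2.78 − 0.00)/2 = 1.39 m; q_2 = 1.04 × 0.98 × 1.39 = 1.417 m³/s
w_3 = (3.59 − 1.77)/2 = 0.91 m; q_3 = 1.05 × 0.86 × 0.91 = 0.8217 m³/s
w_4 = (4.63 − 2.78)/2 = 0.925 m; q_4 = 1.01 × 0.90 × 0.925 = 0.8408 m³/s
w_5 = (6.82 − 3.59)/2 = 1.615 m; q_5 = 0.95 × 0.80 × 1.615 = 1.227 m³/s
Stations 1, 6 contribute zero (depth or velocity is 0).
Q = Σ qᵢ = 4.307 m³/s
= 4.307 × 3600 = 15500 m³/h

15500 m³/h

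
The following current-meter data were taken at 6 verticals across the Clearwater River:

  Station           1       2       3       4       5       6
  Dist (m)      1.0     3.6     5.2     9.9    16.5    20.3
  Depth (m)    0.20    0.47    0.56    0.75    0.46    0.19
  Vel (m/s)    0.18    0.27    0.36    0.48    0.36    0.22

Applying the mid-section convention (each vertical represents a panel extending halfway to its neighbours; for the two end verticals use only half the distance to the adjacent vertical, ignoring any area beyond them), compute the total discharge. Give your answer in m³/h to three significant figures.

14100 m³/h

w_1 = (3.6 − 1.0)/2 = 1.3 m; q_1 = 0.18 × 0.20 × 1.3 = 0.04680 m³/s
w_2 = (5.2 − 1.0)/2 = 2.1 m; q_2 = 0.27 × 0.47 × 2.1 = 0.2665 m³/s
w_3 = (9.9 − 3.6)/2 = 3.15 m; q_3 = 0.36 × 0.56 × 3.15 = 0.6350 m³/s
w_4 = (16.5 − 5.2)/2 = 5.65 m; q_4 = 0.48 × 0.75 × 5.65 = 2.034 m³/s
w_5 = (20.3 − 9.9)/2 = 5.2 m; q_5 = 0.36 × 0.46 × 5.2 = 0.8611 m³/s
w_6 = (20.3 − 16.5)/2 = 1.9 m; q_6 = 0.22 × 0.19 × 1.9 = 0.07942 m³/s
Q = Σ qᵢ = 3.923 m³/s
= 3.923 × 3600 = 14120 m³/h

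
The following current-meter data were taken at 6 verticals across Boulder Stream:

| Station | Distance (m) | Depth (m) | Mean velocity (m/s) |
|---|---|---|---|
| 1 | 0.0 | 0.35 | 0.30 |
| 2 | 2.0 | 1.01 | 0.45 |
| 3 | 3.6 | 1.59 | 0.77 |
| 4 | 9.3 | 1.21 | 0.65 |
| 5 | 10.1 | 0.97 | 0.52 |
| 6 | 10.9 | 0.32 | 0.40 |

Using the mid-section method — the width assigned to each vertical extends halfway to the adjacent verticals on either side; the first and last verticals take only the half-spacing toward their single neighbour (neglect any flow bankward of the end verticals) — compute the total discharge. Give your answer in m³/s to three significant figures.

w_1 = (2.0 − 0.0)/2 = 1 m; q_1 = 0.30 × 0.35 × 1 = 0.1050 m³/s
w_2 = (3.6 − 0.0)/2 = 1.8 m; q_2 = 0.45 × 1.01 × 1.8 = 0.8181 m³/s
w_3 = (9.3 − 2.0)/2 = 3.65 m; q_3 = 0.77 × 1.59 × 3.65 = 4.469 m³/s
w_4 = (10.1 − 3.6)/2 = 3.25 m; q_4 = 0.65 × 1.21 × 3.25 = 2.556 m³/s
w_5 = (10.9 − 9.3)/2 = 0.8 m; q_5 = 0.52 × 0.97 × 0.8 = 0.4035 m³/s
w_6 = (10.9 − 10.1)/2 = 0.4 m; q_6 = 0.40 × 0.32 × 0.4 = 0.05120 m³/s
Q = Σ qᵢ = 8.403 m³/s

8.40 m³/s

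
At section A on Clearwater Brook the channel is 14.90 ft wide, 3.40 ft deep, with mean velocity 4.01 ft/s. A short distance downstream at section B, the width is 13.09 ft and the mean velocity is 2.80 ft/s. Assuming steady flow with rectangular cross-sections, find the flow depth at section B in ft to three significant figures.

Q = A₁V₁ = (14.90×3.40) × 4.01 = 203.1 ft³/s
d₂ = Q/(b₂ V₂) = 203.1/(13.09×2.80) = 5.543 ft

5.54 ft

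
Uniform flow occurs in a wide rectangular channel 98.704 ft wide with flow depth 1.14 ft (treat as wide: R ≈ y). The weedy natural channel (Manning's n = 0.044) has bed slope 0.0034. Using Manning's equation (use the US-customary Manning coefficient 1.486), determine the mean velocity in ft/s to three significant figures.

A = b·y = 98.704 × 1.14 = 112.5 ft²
Wide channel: R ≈ y = 1.14 ft
Q = (1.486/n)·A·R^(2/3)·S^(1/2) = (1.486/0.044) × 112.5 × 1.140^(2/3) × 0.0034^(1/2) = 241.8 ft³/s
V = Q/A = 241.8/112.5 = 2.149 ft/s

2.15 ft/s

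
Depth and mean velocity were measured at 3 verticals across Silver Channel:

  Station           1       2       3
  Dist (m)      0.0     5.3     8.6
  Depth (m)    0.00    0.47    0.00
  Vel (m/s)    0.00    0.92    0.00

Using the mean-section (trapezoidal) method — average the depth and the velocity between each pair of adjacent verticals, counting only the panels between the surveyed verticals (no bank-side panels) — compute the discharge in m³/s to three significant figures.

0.930 m³/s

Panel 1-2: Δb = 5.3 m, d̄ = (0.00+0.47)/2 = 0.235, v̄ = (0.00+0.92)/2 = 0.46 → q = 5.3×0.235×0.46 = 0.5729 m³/s
Panel 2-3: Δb = 3.3 m, d̄ = (0.47+0.00)/2 = 0.235, v̄ = (0.92+0.00)/2 = 0.46 → q = 3.3×0.235×0.46 = 0.3567 m³/s
Q = Σ q = 0.9297 m³/s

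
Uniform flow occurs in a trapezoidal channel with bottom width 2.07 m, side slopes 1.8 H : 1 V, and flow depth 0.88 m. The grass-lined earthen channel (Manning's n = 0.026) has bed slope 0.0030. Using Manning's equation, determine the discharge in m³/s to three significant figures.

A = (b + z·y)·y = (2.07 + 1.8×0.88)×0.88 = 3.216 m²
P = b + 2y√(1+z²) = 2.07 + 2×0.88×√(1+1.8²) = 5.694 m
R = A/P = 3.216/5.694 = 0.5647 m
Q = (1/n)·A·R^(2/3)·S^(1/2) = (1/0.026) × 3.216 × 0.5647^(2/3) × 0.0030^(1/2) = 4.628 m³/s

4.63 m³/s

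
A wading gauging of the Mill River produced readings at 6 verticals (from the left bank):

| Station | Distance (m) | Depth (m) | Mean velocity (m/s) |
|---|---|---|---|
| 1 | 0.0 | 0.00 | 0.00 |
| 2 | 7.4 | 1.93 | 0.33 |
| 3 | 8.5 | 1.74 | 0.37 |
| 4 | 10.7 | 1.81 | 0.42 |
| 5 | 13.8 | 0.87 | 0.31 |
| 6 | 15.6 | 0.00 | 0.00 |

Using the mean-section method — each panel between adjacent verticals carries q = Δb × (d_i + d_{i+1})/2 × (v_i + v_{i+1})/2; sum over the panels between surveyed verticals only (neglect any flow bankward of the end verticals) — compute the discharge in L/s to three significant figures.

Panel 1-2: Δb = 7.4 m, d̄ = (0.00+1.93)/2 = 0.965, v̄ = (0.00+0.33)/2 = 0.165 → q = 7.4×0.965×0.165 = 1.178 m³/s
Panel 2-3: Δb = 1.1 m, d̄ = (1.93+1.74)/2 = 1.835, v̄ = (0.33+0.37)/2 = 0.35 → q = 1.1×1.835×0.35 = 0.7065 m³/s
Panel 3-4: Δb = 2.2 m, d̄ = (1.74+1.81)/2 = 1.775, v̄ = (0.37+0.42)/2 = 0.395 → q = 2.2×1.775×0.395 = 1.542 m³/s
Panel 4-5: Δb = 3.1 m, d̄ = (1.81+0.87)/2 = 1.34, v̄ = (0.42+0.31)/2 = 0.365 → q = 3.1×1.34×0.365 = 1.516 m³/s
Panel 5-6: Δb = 1.8 m, d̄ = (0.87+0.00)/2 = 0.435, v̄ = (0.31+0.00)/2 = 0.155 → q = 1.8×0.435×0.155 = 0.1214 m³/s
Q = Σ q = 5.065 m³/s
= 5.065 × 1000 = 5065 L/s

5060 L/s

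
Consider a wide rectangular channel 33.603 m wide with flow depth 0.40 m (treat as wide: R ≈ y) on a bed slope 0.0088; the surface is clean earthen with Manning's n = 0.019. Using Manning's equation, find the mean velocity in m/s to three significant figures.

A = b·y = 33.603 × 0.40 = 13.44 m²
Wide channel: R ≈ y = 0.40 m
Q = (1/n)·A·R^(2/3)·S^(1/2) = (1/0.019) × 13.44 × 0.4000^(2/3) × 0.0088^(1/2) = 36.03 m³/s
V = Q/A = 36.03/13.44 = 2.680 m/s

2.68 m/s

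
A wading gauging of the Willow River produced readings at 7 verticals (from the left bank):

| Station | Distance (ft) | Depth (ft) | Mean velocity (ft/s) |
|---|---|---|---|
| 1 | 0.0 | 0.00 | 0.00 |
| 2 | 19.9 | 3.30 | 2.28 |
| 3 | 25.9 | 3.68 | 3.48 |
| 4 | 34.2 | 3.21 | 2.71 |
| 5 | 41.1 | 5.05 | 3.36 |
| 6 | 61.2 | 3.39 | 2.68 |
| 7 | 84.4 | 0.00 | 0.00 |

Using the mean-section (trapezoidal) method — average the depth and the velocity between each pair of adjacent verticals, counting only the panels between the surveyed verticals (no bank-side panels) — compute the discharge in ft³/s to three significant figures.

Panel 1-2: Δb = 19.9 ft, d̄ = (0.00+3.30)/2 = 1.65, v̄ = (0.00+2.28)/2 = 1.14 → q = 19.9×1.65×1.14 = 37.43 ft³/s
Panel 2-3: Δb = 6 ft, d̄ = (3.30+3.68)/2 = 3.49, v̄ = (2.28+3.48)/2 = 2.88 → q = 6×3.49×2.88 = 60.31 ft³/s
Panel 3-4: Δb = 8.3 ft, d̄ = (3.68+3.21)/2 = 3.445, v̄ = (3.48+2.71)/2 = 3.095 → q = 8.3×3.445×3.095 = 88.50 ft³/s
Panel 4-5: Δb = 6.9 ft, d̄ = (3.21+5.05)/2 = 4.13, v̄ = (2.71+3.36)/2 = 3.035 → q = 6.9×4.13×3.035 = 86.49 ft³/s
Panel 5-6: Δb = 20.1 ft, d̄ = (5.05+3.39)/2 = 4.22, v̄ = (3.36+2.68)/2 = 3.02 → q = 20.1×4.22×3.02 = 256.2 ft³/s
Panel 6-7: Δb = 23.2 ft, d̄ = (3.39+0.00)/2 = 1.695, v̄ = (2.68+0.00)/2 = 1.34 → q = 23.2×1.695×1.34 = 52.69 ft³/s
Q = Σ q = 581.6 ft³/s

582 ft³/s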